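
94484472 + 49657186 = 144141658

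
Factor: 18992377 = 18992377^1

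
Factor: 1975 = 5^2 * 79^1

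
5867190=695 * 8442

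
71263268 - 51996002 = 19267266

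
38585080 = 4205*9176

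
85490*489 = 41804610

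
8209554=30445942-22236388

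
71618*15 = 1074270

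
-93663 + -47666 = -141329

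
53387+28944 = 82331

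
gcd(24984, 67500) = 36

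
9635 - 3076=6559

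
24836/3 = 8278 + 2/3 ≈ 8278.67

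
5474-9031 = -3557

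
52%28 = 24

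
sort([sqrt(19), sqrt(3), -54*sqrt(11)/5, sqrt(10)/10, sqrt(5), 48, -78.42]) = [-78.42, -54*sqrt(11)/5, sqrt(10)/10, sqrt(3), sqrt(5), sqrt(19), 48]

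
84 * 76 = 6384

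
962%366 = 230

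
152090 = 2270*67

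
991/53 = 18 + 37/53≈18.70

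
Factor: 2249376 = 2^5 * 3^1 * 23431^1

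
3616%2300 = 1316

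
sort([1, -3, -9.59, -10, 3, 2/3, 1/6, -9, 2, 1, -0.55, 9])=[-10, -9.59, -9, -3, -0.55, 1/6, 2/3, 1, 1, 2, 3, 9]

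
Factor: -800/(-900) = 2^3 * 3^(-2) = 8/9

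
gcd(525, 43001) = 7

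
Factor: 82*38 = 2^2*19^1*41^1 = 3116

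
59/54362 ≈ 0.00109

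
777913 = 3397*229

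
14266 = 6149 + 8117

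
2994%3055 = 2994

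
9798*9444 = 92532312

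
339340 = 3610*94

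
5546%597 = 173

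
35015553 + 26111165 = 61126718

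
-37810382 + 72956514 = 35146132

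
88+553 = 641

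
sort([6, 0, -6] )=[-6, 0, 6] 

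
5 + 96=101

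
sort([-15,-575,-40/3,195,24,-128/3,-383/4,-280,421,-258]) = [-575,-280,-258,-383/4,-128/3,-15,-40/3,24,195,421]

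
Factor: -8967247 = -1*73^1*122839^1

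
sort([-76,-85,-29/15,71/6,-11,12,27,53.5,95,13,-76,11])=[-85,-76,-76,-11,-29/15,11,71/6,12,13,27,53.5,95]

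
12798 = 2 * 6399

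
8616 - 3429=5187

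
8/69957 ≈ 0.000114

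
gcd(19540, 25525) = 5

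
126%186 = 126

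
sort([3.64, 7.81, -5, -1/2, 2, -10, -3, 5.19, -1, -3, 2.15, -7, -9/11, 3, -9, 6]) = [-10, -9, -7, -5, -3, -3, -1, -9/11, -1/2, 2, 2.15, 3, 3.64, 5.19, 6, 7.81]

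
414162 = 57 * 7266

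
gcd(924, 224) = 28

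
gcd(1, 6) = 1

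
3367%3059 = 308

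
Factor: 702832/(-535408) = -1*13^1*31^1*307^(-1) = -403/307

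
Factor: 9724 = 2^2 * 11^1 * 13^1 * 17^1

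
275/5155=55/1031 ≈ 0.0533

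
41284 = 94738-53454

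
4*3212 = 12848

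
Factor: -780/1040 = -1*2^(-2)*3^1 = -3/4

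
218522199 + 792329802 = 1010852001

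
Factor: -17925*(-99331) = 3^1*5^2*17^1*239^1*5843^1 = 1780508175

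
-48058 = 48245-96303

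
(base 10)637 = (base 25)10c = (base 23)14g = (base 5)10022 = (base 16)27d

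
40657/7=5808 + 1/7 ≈ 5808.14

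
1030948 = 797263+233685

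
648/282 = 108/47 ≈ 2.30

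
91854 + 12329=104183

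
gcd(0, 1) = 1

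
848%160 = 48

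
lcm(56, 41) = 2296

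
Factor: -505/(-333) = 3^(-2) * 5^1 * 37^(-1) * 101^1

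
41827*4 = 167308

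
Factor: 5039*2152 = 2^3*269^1*5039^1 = 10843928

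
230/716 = 115/358 ≈ 0.321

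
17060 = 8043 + 9017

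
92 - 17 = 75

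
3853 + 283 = 4136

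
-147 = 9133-9280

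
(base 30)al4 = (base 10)9634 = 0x25a2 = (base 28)c82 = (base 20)141e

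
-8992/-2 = 4496 = 4496.00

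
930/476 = 465/238 ≈ 1.95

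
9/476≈0.0189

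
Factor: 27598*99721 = 2^1*13799^1*99721^1 = 2752100158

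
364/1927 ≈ 0.189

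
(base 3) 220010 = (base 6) 3003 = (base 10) 651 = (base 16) 28b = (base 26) p1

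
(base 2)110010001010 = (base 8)6212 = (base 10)3210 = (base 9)4356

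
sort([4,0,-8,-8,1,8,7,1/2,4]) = [-8,-8,0,1/2,1,4,4,7,8]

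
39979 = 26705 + 13274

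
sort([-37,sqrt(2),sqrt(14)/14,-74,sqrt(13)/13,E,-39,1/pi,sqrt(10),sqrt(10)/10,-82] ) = [-82,-74,-39,-37,sqrt(14)/14,sqrt(13)/13,sqrt(10)/10,1/pi,sqrt(2),E,sqrt(10)] 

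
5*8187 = 40935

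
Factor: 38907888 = 2^4 * 3^1 * 810581^1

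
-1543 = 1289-2832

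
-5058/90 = -56-1/5 = -56.20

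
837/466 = 1+371/466 ≈ 1.80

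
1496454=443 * 3378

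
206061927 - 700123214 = -494061287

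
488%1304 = 488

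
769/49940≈0.0154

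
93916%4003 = 1847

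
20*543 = 10860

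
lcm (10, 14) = 70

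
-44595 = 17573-62168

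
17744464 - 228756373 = -211011909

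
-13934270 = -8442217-5492053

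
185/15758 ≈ 0.0117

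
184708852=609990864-425282012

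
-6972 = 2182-9154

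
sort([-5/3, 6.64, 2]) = [-5/3, 2, 6.64]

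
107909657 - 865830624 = -757920967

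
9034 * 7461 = 67402674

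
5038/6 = 839+2/3 ≈ 839.67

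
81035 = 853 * 95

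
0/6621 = 0 = 0.00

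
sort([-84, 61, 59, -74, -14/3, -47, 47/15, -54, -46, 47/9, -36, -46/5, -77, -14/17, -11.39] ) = [-84, -77, -74, -54, -47, -46, -36, -11.39, -46/5, -14/3, -14/17, 47/15, 47/9, 59, 61] 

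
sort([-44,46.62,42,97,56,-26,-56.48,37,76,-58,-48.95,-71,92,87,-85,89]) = [-85,-71,-58,-56.48,-48.95,-44,-26,37,42,46.62,56,76,87,89,92,97]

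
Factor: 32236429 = 29^1 * 277^1 * 4013^1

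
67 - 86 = -19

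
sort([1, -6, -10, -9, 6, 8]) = [-10, -9, -6, 1, 6, 8]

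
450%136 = 42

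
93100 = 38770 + 54330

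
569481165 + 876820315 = 1446301480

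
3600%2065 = 1535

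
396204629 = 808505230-412300601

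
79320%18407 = 5692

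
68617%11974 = 8747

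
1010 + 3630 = 4640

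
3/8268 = 1/2756 ≈ 0.000363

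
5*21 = 105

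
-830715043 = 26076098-856791141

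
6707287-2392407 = 4314880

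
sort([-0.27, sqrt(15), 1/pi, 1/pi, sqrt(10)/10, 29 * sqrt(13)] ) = [-0.27, sqrt(10)/10, 1/pi, 1/pi, sqrt(15), 29 * sqrt(13)] 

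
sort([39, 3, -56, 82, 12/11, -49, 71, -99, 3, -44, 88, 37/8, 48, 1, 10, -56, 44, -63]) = [-99, -63, -56, -56, -49, -44, 1, 12/11, 3, 3, 37/8, 10, 39, 44, 48, 71, 82, 88]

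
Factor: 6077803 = 991^1*6133^1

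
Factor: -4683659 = -1*1933^1*2423^1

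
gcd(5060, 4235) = 55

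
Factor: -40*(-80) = 2^7*5^2 = 3200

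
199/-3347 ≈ -0.0595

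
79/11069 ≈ 0.00714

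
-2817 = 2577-5394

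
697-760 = -63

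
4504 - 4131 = 373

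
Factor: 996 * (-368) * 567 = -1 * 2^6 * 3^5 * 7^1 * 23^1 * 83^1 = -207821376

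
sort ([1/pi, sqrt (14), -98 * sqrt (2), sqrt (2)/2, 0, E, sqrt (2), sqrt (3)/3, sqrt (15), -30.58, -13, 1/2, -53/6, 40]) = [-98 * sqrt (2), -30.58, -13, -53/6, 0, 1/pi, 1/2, sqrt (3)/3, sqrt (2)/2, sqrt (2), E, sqrt (14), sqrt (15), 40]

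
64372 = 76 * 847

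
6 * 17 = 102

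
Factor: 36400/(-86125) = -1*2^4*5^(-1)*7^1*53^(-1) = -112/265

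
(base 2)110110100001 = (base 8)6641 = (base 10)3489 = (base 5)102424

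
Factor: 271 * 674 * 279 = 2^1 * 3^2 * 31^1 * 271^1 * 337^1 = 50960466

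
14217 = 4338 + 9879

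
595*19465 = 11581675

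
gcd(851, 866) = 1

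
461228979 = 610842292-149613313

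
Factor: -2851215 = -1 * 3^1 * 5^1 * 131^1 * 1451^1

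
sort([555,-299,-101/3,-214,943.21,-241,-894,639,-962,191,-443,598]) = [-962,-894,-443,-299,-241,-214,-101/3,191,555,598,639,943.21]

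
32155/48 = 669 + 43/48≈669.90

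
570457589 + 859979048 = 1430436637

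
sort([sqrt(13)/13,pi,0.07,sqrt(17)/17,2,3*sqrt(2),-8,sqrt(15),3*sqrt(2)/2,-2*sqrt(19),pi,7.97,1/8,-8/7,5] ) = [-2*sqrt(19),-8,-8/7,0.07,1/8,sqrt(17)/17,sqrt(13)/13,2,3*sqrt(2)/2,pi,pi,sqrt(15),3*sqrt(2),5,7.97] 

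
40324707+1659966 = 41984673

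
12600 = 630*20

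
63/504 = 1/8 = 0.125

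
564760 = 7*80680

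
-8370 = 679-9049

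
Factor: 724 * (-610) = -1 * 2^3 * 5^1 * 61^1 * 181^1 = -441640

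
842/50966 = 421/25483 ≈ 0.0165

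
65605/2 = 32802 + 1/2 = 32802.50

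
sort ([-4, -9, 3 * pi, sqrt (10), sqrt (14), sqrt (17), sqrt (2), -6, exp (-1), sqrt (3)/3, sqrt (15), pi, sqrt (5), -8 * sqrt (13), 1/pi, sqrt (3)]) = [-8 * sqrt (13), -9, -6, -4, 1/pi, exp (-1), sqrt (3)/3, sqrt (2), sqrt (3), sqrt (5), pi, sqrt (10), sqrt (14), sqrt (15), sqrt (17), 3 * pi]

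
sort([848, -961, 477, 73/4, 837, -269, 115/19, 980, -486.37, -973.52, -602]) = [-973.52, -961, -602, -486.37, -269, 115/19, 73/4, 477, 837, 848, 980]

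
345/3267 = 115/1089 ≈ 0.106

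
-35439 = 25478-60917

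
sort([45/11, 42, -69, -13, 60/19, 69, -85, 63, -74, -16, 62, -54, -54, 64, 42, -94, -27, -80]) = [-94, -85, -80, -74, -69, -54, -54, -27, -16, -13, 60/19, 45/11, 42, 42, 62, 63, 64, 69]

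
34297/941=36 + 421/941 ≈ 36.45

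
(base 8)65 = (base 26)21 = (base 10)53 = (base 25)23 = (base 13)41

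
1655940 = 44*37635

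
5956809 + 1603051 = 7559860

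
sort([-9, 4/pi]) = [-9, 4/pi]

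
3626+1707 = 5333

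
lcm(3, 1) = 3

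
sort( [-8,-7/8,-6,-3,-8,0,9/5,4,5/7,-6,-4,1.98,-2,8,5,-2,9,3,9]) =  [-8,-8,-6,-6,-4,-3,-2,-2,-7/8,0,5/7,9/5,1.98,3,4,5,8,9,9]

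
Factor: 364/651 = 2^2 * 3^ (-1) * 13^1 * 31^ (-1) = 52/93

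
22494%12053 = 10441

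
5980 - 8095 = -2115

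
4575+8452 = 13027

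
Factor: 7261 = 53^1 * 137^1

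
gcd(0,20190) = 20190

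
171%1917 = 171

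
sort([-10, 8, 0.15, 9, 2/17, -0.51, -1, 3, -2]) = [-10, -2, -1, -0.51, 2/17, 0.15, 3, 8, 9]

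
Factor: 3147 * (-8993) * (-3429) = 3^4 * 17^1 * 23^2 * 127^1 * 1049^1 = 97044029559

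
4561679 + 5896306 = 10457985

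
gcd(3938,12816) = 2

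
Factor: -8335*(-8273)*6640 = 2^4*5^2*83^1*1667^1*8273^1 = 457864221200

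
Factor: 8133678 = 2^1 * 3^2 * 7^1 * 64553^1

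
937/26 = 36 + 1/26≈36.04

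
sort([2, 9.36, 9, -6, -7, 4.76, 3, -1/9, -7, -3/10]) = [-7, -7, -6, -3/10, -1/9, 2, 3, 4.76, 9, 9.36]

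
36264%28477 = 7787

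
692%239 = 214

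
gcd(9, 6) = 3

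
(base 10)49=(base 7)100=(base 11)45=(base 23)23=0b110001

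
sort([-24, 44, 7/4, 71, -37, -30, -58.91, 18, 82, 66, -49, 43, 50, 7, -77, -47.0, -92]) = [-92, -77, -58.91, -49, -47.0, -37, -30, -24, 7/4, 7, 18, 43, 44, 50, 66, 71, 82]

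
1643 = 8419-6776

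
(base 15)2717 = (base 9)12404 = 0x209b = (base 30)987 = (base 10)8347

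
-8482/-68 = 4241/34 ≈ 124.74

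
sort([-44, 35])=[-44, 35]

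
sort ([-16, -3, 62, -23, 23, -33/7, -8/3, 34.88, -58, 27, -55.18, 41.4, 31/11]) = [-58, -55.18, -23, -16, -33/7, -3, -8/3, 31/11, 23, 27, 34.88, 41.4, 62]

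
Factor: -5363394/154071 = -1*2^1*3^(-1)*17^(-1)*19^(-1)*53^(-1)*569^1*1571^1 = -1787798/51357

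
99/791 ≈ 0.125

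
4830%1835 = 1160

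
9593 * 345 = 3309585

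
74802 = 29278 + 45524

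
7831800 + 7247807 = 15079607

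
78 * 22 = 1716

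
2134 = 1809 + 325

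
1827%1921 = 1827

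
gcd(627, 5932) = 1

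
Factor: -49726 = -1*2^1*23^2*47^1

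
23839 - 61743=-37904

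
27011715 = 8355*3233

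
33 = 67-34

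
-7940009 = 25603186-33543195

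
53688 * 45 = 2415960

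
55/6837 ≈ 0.00804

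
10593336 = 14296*741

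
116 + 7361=7477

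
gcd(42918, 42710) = 2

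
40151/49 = 819+20/49 ≈ 819.41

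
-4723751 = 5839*(-809) 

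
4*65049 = 260196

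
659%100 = 59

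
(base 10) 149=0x95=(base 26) 5j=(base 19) 7g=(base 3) 12112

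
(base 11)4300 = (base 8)13067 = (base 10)5687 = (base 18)h9h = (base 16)1637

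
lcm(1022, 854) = 62342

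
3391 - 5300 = -1909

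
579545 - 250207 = 329338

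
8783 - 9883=-1100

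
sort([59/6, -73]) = [-73, 59/6]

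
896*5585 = 5004160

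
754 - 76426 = -75672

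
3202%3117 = 85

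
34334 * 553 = 18986702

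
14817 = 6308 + 8509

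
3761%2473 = 1288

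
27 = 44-17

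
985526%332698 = 320130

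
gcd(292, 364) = 4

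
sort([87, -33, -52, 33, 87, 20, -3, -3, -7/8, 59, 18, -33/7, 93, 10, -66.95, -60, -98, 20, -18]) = [-98, -66.95, -60, -52, -33, -18, -33/7, -3, -3, -7/8, 10, 18, 20, 20, 33, 59, 87, 87, 93]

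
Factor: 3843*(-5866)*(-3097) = 2^1*3^2*7^2*19^1*61^1*163^1*419^1 = 69815788686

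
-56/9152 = -7/1144 ≈ -0.00612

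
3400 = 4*850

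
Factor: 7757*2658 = 2^1*3^1*443^1*7757^1 = 20618106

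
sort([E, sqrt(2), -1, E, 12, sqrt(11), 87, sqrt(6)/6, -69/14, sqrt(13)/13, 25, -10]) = [-10, -69/14, -1, sqrt(13)/13, sqrt(6)/6, sqrt(2), E, E, sqrt(11), 12, 25, 87]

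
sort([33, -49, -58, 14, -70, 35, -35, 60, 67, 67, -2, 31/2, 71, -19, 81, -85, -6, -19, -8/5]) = [-85, -70, -58, -49, -35, -19, -19, -6, -2, -8/5, 14, 31/2, 33, 35, 60, 67, 67, 71, 81]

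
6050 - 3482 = 2568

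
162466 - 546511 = -384045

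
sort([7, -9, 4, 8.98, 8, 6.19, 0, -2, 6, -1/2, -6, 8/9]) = [-9, -6, -2, -1/2, 0, 8/9, 4, 6, 6.19, 7, 8, 8.98]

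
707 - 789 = -82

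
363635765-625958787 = -262323022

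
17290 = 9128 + 8162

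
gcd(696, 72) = 24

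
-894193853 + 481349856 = -412843997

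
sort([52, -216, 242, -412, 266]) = [-412, -216, 52, 242, 266]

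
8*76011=608088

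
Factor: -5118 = -1*2^1*3^1*853^1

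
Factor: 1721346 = 2^1*3^1*11^2*2371^1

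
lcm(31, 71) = 2201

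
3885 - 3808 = 77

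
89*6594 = 586866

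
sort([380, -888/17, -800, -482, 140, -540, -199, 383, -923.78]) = [-923.78, -800, -540, -482, -199, -888/17, 140, 380, 383]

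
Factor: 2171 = 13^1*167^1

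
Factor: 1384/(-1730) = -1*2^2*5^(-1) = -4/5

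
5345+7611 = 12956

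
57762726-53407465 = 4355261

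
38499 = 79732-41233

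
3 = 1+2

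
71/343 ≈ 0.207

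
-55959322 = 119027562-174986884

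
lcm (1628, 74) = 1628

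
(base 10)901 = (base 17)320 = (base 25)1b1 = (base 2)1110000101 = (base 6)4101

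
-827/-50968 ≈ 0.0162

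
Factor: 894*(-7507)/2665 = -1*2^1*3^1*5^(-1)*13^(-1)*41^(-1)*149^1*7507^1 = -6711258/2665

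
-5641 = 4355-9996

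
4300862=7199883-2899021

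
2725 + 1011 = 3736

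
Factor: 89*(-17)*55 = -1*5^1*11^1*17^1*89^1 = -83215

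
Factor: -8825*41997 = -1*3^1*5^2*353^1*13999^1 = -370623525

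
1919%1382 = 537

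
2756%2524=232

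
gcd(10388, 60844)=1484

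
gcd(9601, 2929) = 1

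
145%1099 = 145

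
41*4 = 164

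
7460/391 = 19+31/391 ≈ 19.08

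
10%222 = 10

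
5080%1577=349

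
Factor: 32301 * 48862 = 2^1 * 3^2 * 11^1 * 37^1 * 97^1 * 2221^1 = 1578291462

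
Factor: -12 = -1*2^2*3^1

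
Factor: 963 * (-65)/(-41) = 3^2 * 5^1 * 13^1 * 41^(-1) * 107^1 = 62595/41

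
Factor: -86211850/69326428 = -1*2^(-1)*5^2*37^1*1237^(-1)*14011^(-1)*46601^1 = -43105925/34663214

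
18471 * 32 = 591072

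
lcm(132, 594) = 1188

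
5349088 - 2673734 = 2675354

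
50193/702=71 + 1/2=71.50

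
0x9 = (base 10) 9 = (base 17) 9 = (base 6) 13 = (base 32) 9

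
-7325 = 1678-9003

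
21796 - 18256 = 3540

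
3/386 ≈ 0.00777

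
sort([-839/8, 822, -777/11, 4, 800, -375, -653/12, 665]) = [-375, -839/8, -777/11, -653/12, 4, 665, 800, 822]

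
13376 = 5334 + 8042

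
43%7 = 1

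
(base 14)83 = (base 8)163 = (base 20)5f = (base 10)115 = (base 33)3g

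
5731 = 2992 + 2739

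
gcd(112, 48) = 16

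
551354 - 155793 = 395561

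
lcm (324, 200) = 16200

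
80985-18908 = 62077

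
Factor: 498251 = 13^1*38327^1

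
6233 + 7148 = 13381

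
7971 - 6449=1522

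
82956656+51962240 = 134918896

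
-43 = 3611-3654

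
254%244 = 10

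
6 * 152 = 912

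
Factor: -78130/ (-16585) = 2^1*13^1*31^ (-1)*107^ (-1)*601^1 = 15626/3317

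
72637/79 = 919 + 36/79 ≈ 919.46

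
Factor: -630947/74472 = -1*2^(-3)*3^(-1)*29^(-1)*101^1*107^(-1)*6247^1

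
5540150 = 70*79145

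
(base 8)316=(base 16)ce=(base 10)206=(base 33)68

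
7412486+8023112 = 15435598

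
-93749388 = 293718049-387467437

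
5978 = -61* (-98)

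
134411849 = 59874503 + 74537346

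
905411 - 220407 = 685004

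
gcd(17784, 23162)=2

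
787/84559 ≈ 0.00931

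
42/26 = 1 + 8/13≈1.62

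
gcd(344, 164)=4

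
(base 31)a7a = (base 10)9837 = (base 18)1c69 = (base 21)1169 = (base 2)10011001101101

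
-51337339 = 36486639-87823978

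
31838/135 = 235 + 113/135 ≈ 235.84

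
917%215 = 57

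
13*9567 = 124371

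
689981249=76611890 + 613369359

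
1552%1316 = 236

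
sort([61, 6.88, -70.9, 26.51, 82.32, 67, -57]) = [-70.9, -57, 6.88, 26.51, 61, 67, 82.32]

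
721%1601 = 721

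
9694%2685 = 1639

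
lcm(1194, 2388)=2388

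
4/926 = 2/463 ≈ 0.00432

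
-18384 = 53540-71924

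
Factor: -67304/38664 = -1 * 3^(-3) * 47^1 = -47/27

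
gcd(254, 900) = 2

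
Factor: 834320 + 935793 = 1770113^1 = 1770113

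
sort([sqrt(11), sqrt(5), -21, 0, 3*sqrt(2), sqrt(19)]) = [-21, 0, sqrt(5), sqrt(11), 3*sqrt(2), sqrt(19)]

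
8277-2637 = 5640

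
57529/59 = 975 + 4/59 ≈ 975.07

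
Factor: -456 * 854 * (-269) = 2^4 * 3^1 * 7^1 * 19^1 * 61^1 * 269^1 = 104755056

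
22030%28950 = 22030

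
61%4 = 1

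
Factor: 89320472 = 2^3 * 11165059^1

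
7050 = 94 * 75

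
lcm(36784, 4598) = 36784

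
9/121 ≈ 0.0744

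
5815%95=20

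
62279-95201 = -32922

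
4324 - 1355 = 2969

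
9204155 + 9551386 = 18755541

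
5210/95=1042/19 ≈ 54.84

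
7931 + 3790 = 11721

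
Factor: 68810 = 2^1*5^1*7^1*983^1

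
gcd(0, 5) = 5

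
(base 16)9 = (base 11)9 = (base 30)9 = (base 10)9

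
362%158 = 46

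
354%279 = 75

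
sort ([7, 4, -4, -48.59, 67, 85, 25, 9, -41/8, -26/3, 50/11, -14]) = [-48.59, -14, -26/3, -41/8, -4, 4, 50/11, 7, 9, 25, 67, 85]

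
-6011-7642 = -13653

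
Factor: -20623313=-1*20623313^1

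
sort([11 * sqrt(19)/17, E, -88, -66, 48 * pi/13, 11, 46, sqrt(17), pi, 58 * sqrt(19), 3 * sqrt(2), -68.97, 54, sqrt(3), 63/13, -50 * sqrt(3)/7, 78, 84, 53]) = [-88, -68.97, -66, -50 * sqrt(3)/7, sqrt(3), E, 11 * sqrt(19)/17, pi, sqrt(17), 3 * sqrt(2), 63/13, 11, 48 * pi/13, 46, 53, 54, 78, 84, 58 * sqrt(19)]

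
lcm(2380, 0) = 0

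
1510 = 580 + 930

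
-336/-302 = 1+17/151 ≈ 1.11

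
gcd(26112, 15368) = 136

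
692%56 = 20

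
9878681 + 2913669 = 12792350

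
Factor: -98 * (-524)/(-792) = -1 * 3^(-2) * 7^2 * 11^(-1) * 131^1 = -6419/99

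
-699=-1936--1237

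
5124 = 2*2562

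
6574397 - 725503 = 5848894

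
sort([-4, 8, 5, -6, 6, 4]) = [-6, -4, 4, 5, 6, 8]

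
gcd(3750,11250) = 3750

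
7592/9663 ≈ 0.786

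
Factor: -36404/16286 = -1*2^1*17^(-1)*19^1 = -38/17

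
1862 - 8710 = -6848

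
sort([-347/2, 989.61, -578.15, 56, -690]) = [-690, -578.15, -347/2, 56, 989.61]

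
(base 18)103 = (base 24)df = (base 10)327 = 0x147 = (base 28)bj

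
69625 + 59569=129194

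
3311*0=0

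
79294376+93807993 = 173102369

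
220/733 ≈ 0.300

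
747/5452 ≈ 0.137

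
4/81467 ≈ 0.0000491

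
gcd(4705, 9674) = 1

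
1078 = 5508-4430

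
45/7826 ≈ 0.00575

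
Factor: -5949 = -1*3^2*661^1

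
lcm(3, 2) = 6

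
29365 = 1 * 29365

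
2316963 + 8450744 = 10767707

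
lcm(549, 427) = 3843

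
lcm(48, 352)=1056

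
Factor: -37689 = -1*3^1*17^1*739^1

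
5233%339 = 148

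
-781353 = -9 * 86817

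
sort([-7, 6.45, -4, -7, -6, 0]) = [-7, -7, -6, -4, 0, 6.45]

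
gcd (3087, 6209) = 7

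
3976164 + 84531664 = 88507828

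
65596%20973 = 2677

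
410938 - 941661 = -530723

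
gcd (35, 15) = 5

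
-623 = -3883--3260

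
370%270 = 100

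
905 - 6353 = -5448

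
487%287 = 200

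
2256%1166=1090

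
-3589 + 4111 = 522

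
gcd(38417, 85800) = 1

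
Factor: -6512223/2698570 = -1*2^(-1)*3^1*5^(-1)*7^(-1)*19^(-1)*2029^(-1)*2170741^1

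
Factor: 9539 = 9539^1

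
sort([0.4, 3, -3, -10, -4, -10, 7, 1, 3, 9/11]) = [-10, -10, -4, -3, 0.4, 9/11, 1, 3, 3, 7]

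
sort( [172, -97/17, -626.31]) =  [-626.31, -97/17, 172]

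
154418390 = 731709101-577290711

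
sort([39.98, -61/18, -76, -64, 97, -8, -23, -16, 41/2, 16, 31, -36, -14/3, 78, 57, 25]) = [-76, -64, -36, -23, -16, -8, -14/3, -61/18, 16, 41/2, 25, 31, 39.98, 57, 78, 97]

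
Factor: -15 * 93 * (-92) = 2^2 * 3^2 * 5^1 * 23^1 * 31^1 = 128340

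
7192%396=64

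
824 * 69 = 56856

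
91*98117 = 8928647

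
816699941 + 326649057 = 1143348998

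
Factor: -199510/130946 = -1*5^1*71^1*233^ (-1) = -355/233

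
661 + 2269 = 2930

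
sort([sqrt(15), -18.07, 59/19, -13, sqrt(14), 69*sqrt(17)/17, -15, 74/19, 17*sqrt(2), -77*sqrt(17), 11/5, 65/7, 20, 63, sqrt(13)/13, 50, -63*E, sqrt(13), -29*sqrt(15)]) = [-77*sqrt(17), -63*E, -29*sqrt(15), -18.07, -15, -13, sqrt(13)/13, 11/5, 59/19, sqrt(13), sqrt(14), sqrt(15), 74/19, 65/7, 69*sqrt(17)/17, 20, 17*sqrt(2), 50, 63]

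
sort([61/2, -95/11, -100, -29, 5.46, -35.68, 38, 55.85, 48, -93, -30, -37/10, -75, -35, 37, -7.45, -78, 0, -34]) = [-100, -93, -78, -75, -35.68, -35, -34, -30, -29, -95/11, -7.45, -37/10, 0, 5.46, 61/2, 37, 38, 48, 55.85]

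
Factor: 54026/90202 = 227^1 * 379^(-1) = 227/379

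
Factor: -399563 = -1*37^1*10799^1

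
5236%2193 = 850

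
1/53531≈0.0000187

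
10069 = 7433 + 2636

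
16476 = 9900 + 6576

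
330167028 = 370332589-40165561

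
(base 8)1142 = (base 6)2454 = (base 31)jl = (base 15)2aa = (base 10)610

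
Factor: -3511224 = -1 * 2^3 * 3^2 * 48767^1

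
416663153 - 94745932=321917221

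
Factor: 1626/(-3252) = -1 * 2^(-1) = -1/2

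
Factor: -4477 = -1*11^2*37^1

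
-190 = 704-894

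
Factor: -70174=-1*2^1*13^1*2699^1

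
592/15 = 39 + 7/15 ≈ 39.47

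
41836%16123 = 9590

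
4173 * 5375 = 22429875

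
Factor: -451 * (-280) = 2^3 * 5^1 * 7^1 * 11^1 * 41^1 = 126280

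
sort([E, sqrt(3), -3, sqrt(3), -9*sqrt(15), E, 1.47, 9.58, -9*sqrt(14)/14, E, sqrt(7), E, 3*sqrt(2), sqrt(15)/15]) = [-9*sqrt(15), -3, -9*sqrt(14)/14, sqrt(15)/15, 1.47, sqrt(3), sqrt(3), sqrt(7), E, E, E, E, 3*sqrt(2), 9.58]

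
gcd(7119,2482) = 1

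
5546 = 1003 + 4543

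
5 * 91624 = 458120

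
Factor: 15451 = 15451^1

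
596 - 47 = 549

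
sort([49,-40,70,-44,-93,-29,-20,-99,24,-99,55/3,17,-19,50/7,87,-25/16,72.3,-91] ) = [-99,-99,-93,-91,-44,-40,-29,-20,-19,-25/16,50/7,17,55/3,24,49,70,72.3,87] 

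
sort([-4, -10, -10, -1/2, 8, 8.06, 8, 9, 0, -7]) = [-10, -10, -7, -4, -1/2, 0, 8, 8, 8.06, 9]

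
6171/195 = 2057/65 ≈ 31.65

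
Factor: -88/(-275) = 2^3*5^(-2) = 8/25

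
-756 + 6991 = 6235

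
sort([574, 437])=[437, 574]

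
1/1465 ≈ 0.000683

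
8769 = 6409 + 2360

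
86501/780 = 110 + 701/780 ≈ 110.90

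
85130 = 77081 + 8049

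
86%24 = 14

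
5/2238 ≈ 0.00223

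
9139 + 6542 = 15681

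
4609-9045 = -4436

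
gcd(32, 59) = 1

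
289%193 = 96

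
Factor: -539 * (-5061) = 3^1 * 7^3 * 11^1 * 241^1 = 2727879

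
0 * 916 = 0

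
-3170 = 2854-6024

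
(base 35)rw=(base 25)1e2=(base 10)977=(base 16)3d1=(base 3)1100012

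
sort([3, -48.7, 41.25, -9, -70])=[-70, -48.7, -9, 3, 41.25]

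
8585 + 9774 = 18359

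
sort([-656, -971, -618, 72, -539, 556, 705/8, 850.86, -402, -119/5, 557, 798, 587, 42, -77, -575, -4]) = [-971, -656, -618, -575, -539, -402, -77, -119/5, -4, 42, 72, 705/8, 556, 557, 587, 798, 850.86]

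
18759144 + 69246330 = 88005474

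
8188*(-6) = -49128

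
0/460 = 0 = 0.00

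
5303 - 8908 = -3605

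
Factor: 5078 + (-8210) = -1*2^2*3^3*29^1 = -3132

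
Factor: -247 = -1*13^1*19^1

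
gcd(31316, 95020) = 4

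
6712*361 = 2423032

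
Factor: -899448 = -1*2^3*3^1*11^1*3407^1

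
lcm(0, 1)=0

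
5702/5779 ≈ 0.987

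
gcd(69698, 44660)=2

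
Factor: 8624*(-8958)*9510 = -1*2^6*3^2*5^1*7^2*11^1*317^1*1493^1 = -734683561920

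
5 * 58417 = 292085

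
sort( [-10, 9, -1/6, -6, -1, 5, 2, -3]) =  [-10, -6, -3, -1, -1/6, 2, 5, 9]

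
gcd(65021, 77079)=1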